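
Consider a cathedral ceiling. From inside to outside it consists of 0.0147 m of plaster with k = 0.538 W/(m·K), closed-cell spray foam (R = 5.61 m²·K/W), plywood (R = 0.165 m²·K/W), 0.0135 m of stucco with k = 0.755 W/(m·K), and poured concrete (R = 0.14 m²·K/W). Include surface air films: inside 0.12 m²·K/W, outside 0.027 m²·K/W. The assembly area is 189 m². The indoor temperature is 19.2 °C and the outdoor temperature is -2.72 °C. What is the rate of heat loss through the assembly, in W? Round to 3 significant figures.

0.0147/0.538 = 0.02732
0.0135/0.755 = 0.01788
R_total = 0.12 + 0.02732 + 5.61 + 0.165 + 0.01788 + 0.14 + 0.027 = 6.107 m²·K/W
Q = A·ΔT/R = 189 × (19.2 − (-2.72)) / 6.107 = 678.4 W

678 W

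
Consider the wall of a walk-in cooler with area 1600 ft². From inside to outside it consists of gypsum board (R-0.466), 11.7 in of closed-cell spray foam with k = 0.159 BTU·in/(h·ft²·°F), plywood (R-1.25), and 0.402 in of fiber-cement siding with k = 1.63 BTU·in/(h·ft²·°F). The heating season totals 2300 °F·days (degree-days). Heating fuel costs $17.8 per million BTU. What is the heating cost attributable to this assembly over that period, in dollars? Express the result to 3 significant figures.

11.7/0.159 = 73.58
0.402/1.63 = 0.2466
R_total = 0.466 + 73.58 + 1.25 + 0.2466 = 75.55 ft²·°F·h/BTU
E = A × HDD × 24 / R = 1600 × 2300 × 24 / 75.55 = 1169000 BTU
Cost = 1169000/10⁶ × 17.8 = $20.81

20.8 dollars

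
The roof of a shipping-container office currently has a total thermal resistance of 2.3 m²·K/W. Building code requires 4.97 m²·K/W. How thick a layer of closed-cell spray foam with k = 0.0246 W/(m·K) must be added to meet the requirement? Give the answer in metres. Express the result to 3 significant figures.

ΔR = 4.97 − 2.3 = 2.67 m²·K/W
L = ΔR × k = 2.67 × 0.0246 = 0.06568 m

0.0657 m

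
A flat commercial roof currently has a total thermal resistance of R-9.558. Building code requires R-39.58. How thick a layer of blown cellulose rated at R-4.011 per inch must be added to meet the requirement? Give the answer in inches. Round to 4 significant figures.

7.485 in

ΔR = 39.58 − 9.558 = 30.022 ft²·°F·h/BTU
L = ΔR / (R/in) = 30.022/4.011 = 7.4849 in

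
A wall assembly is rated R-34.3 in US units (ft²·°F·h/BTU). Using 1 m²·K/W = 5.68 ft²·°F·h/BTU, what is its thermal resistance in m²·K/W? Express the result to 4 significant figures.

6.039 m²·K/W

R_SI = 34.3/5.68 = 6.0387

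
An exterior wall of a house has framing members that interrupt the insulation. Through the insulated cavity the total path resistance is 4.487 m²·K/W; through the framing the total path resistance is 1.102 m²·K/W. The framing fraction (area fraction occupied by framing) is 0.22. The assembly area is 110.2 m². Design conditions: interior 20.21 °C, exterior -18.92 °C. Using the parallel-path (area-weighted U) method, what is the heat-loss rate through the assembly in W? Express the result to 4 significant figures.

1610 W

U_eff = 0.78/4.487 + 0.22/1.102 = 0.17384 + 0.19964 = 0.37347
R_eff = 1/U_eff = 2.6776 m²·K/W
Q = 110.2 × (20.21 − (-18.92)) / 2.6776 = 1610.5 W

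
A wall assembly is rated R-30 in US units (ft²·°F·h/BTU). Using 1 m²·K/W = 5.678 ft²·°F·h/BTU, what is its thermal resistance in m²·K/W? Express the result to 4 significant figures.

R_SI = 30/5.678 = 5.2836

5.284 m²·K/W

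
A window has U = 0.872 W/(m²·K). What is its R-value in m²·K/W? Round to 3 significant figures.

1.15 m²·K/W

R = 1/U = 1/0.872 = 1.147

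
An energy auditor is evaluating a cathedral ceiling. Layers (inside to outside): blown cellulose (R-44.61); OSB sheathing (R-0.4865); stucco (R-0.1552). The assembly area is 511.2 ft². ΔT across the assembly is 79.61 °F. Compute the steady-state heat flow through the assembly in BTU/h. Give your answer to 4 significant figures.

899.3 BTU/h

R_total = 44.61 + 0.4865 + 0.1552 = 45.252 ft²·°F·h/BTU
Q = A·ΔT/R = 511.2 × 79.61 / 45.252 = 899.34 BTU/h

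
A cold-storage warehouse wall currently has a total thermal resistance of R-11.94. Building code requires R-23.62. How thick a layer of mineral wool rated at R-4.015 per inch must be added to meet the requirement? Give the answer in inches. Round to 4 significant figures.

2.909 in

ΔR = 23.62 − 11.94 = 11.68 ft²·°F·h/BTU
L = ΔR / (R/in) = 11.68/4.015 = 2.9091 in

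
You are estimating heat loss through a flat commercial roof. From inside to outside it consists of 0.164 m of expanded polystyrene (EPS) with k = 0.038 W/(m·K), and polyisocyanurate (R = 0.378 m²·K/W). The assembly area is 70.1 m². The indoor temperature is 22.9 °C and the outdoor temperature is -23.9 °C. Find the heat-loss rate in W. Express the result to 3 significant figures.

699 W

0.164/0.038 = 4.316
R_total = 4.316 + 0.378 = 4.694 m²·K/W
Q = A·ΔT/R = 70.1 × (22.9 − (-23.9)) / 4.694 = 698.9 W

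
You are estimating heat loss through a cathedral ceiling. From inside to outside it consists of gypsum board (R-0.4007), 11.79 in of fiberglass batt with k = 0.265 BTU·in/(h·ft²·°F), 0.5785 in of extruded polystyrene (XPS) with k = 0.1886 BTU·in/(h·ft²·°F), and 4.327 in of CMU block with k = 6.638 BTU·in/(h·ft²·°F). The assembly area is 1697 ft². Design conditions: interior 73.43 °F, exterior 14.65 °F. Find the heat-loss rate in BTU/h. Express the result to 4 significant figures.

2052 BTU/h

11.79/0.265 = 44.491
0.5785/0.1886 = 3.0673
4.327/6.638 = 0.65185
R_total = 0.4007 + 44.491 + 3.0673 + 0.65185 = 48.61 ft²·°F·h/BTU
Q = A·ΔT/R = 1697 × (73.43 − 14.65) / 48.61 = 2052 BTU/h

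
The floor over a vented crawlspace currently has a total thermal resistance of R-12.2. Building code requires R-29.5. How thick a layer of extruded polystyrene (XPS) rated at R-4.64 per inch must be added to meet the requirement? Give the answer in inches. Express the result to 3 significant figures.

3.73 in

ΔR = 29.5 − 12.2 = 17.3 ft²·°F·h/BTU
L = ΔR / (R/in) = 17.3/4.64 = 3.728 in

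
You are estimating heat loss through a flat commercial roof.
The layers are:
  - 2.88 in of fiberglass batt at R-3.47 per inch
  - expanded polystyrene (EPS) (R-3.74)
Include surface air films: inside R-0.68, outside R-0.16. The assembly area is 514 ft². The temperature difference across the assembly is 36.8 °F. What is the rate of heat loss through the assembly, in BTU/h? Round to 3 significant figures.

2.88 × 3.47 = 9.994
R_total = 0.68 + 9.994 + 3.74 + 0.16 = 14.57 ft²·°F·h/BTU
Q = A·ΔT/R = 514 × 36.8 / 14.57 = 1298 BTU/h

1300 BTU/h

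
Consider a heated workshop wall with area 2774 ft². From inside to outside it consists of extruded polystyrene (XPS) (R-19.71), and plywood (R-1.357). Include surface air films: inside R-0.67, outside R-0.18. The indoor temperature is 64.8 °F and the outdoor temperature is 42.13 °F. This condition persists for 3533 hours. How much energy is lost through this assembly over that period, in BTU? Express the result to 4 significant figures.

10140000 BTU

R_total = 0.67 + 19.71 + 1.357 + 0.18 = 21.917 ft²·°F·h/BTU
Q = 2774 × (64.8 − 42.13) / 21.917 = 2869.3 BTU/h
E = 2869.3 × 3533 = 10137000 BTU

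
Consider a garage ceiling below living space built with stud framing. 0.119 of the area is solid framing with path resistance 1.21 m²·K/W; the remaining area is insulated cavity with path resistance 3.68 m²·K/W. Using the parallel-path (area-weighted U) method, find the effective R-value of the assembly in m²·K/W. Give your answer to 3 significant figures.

U_eff = 0.881/3.68 + 0.119/1.21 = 0.2394 + 0.09835 = 0.3377
R_eff = 1/U_eff = 2.961 m²·K/W

2.96 m²·K/W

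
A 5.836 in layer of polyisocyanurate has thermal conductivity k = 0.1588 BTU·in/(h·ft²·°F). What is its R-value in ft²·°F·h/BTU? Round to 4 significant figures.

36.75 ft²·°F·h/BTU

R = L/k = 5.836/0.1588 = 36.751 ft²·°F·h/BTU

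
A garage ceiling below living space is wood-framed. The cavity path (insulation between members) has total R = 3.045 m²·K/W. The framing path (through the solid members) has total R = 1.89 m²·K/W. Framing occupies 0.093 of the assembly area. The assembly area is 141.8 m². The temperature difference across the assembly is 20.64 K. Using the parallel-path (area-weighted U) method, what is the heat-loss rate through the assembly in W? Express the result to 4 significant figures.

U_eff = 0.907/3.045 + 0.093/1.89 = 0.29787 + 0.049206 = 0.34707
R_eff = 1/U_eff = 2.8812 m²·K/W
Q = 141.8 × 20.64 / 2.8812 = 1015.8 W

1016 W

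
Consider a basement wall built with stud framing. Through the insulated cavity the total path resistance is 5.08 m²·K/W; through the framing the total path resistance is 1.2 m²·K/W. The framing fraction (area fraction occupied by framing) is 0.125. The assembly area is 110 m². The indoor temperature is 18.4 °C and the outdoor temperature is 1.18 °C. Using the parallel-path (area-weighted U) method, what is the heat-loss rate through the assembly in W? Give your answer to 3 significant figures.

U_eff = 0.875/5.08 + 0.125/1.2 = 0.1722 + 0.1042 = 0.2764
R_eff = 1/U_eff = 3.618 m²·K/W
Q = 110 × (18.4 − 1.18) / 3.618 = 523.6 W

524 W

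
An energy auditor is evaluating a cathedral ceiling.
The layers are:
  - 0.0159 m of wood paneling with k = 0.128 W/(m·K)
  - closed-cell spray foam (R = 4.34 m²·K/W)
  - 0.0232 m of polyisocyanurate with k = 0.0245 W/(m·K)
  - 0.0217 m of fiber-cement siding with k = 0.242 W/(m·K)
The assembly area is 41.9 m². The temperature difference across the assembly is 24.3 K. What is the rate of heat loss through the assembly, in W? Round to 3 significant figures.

0.0159/0.128 = 0.1242
0.0232/0.0245 = 0.9469
0.0217/0.242 = 0.08967
R_total = 0.1242 + 4.34 + 0.9469 + 0.08967 = 5.501 m²·K/W
Q = A·ΔT/R = 41.9 × 24.3 / 5.501 = 185.1 W

185 W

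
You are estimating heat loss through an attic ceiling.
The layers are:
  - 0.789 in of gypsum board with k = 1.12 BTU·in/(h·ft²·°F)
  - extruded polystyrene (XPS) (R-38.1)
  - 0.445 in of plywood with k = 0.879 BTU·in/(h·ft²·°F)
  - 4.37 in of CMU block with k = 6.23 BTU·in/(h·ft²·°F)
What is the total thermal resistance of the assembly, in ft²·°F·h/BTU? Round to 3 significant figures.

0.789/1.12 = 0.7045
0.445/0.879 = 0.5063
4.37/6.23 = 0.7014
R_total = 0.7045 + 38.1 + 0.5063 + 0.7014 = 40.01 ft²·°F·h/BTU

40.0 ft²·°F·h/BTU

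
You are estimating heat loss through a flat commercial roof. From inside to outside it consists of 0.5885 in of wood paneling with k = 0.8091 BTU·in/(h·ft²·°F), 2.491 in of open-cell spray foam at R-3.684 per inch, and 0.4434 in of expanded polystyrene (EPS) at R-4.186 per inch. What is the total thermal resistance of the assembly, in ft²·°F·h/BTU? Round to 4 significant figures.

0.5885/0.8091 = 0.72735
2.491 × 3.684 = 9.1768
0.4434 × 4.186 = 1.8561
R_total = 0.72735 + 9.1768 + 1.8561 = 11.76 ft²·°F·h/BTU

11.76 ft²·°F·h/BTU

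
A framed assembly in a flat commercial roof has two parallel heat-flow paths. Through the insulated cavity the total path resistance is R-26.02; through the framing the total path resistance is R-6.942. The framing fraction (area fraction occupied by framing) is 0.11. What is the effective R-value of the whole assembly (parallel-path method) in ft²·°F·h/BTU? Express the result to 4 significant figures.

U_eff = 0.89/26.02 + 0.11/6.942 = 0.034204 + 0.015846 = 0.05005
R_eff = 1/U_eff = 19.98 ft²·°F·h/BTU

19.98 ft²·°F·h/BTU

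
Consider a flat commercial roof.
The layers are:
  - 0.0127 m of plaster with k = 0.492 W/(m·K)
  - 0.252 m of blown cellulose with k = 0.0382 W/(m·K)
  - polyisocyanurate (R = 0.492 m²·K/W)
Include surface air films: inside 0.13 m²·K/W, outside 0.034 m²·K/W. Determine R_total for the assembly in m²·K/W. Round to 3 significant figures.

7.28 m²·K/W

0.0127/0.492 = 0.02581
0.252/0.0382 = 6.597
R_total = 0.13 + 0.02581 + 6.597 + 0.492 + 0.034 = 7.279 m²·K/W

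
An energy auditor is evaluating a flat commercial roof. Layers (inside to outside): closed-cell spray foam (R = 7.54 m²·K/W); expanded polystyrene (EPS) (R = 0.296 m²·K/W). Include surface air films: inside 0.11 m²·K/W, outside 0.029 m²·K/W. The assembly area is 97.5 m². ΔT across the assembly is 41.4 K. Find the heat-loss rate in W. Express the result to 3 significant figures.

R_total = 0.11 + 7.54 + 0.296 + 0.029 = 7.975 m²·K/W
Q = A·ΔT/R = 97.5 × 41.4 / 7.975 = 506.1 W

506 W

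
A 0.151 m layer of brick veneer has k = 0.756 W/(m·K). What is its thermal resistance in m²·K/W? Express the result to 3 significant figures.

0.200 m²·K/W

R = L/k = 0.151/0.756 = 0.1997 m²·K/W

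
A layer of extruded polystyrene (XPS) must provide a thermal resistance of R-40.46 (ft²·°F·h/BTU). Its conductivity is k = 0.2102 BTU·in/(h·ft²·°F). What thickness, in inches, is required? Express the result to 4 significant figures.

8.505 in

L = R × k = 40.46 × 0.2102 = 8.5047 in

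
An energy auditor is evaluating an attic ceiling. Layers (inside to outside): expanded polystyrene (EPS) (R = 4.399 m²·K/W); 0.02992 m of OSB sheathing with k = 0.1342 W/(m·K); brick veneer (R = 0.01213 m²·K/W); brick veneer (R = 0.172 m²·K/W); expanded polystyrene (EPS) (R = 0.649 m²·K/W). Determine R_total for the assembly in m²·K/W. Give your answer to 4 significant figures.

5.455 m²·K/W

0.02992/0.1342 = 0.22295
R_total = 4.399 + 0.22295 + 0.01213 + 0.172 + 0.649 = 5.4551 m²·K/W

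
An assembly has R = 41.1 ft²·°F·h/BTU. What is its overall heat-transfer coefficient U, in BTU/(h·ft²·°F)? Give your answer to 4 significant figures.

U = 1/R = 1/41.1 = 0.024331

0.02433 BTU/(h·ft²·°F)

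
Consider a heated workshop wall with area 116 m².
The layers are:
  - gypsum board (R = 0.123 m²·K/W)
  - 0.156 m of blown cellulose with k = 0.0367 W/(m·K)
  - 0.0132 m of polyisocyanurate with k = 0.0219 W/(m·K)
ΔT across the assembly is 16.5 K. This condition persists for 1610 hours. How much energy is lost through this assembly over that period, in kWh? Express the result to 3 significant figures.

619 kWh

0.156/0.0367 = 4.251
0.0132/0.0219 = 0.6027
R_total = 0.123 + 4.251 + 0.6027 = 4.976 m²·K/W
Q = 116 × 16.5 / 4.976 = 384.6 W
E = 384.6 W × 1610 h / 1000 = 619.2 kWh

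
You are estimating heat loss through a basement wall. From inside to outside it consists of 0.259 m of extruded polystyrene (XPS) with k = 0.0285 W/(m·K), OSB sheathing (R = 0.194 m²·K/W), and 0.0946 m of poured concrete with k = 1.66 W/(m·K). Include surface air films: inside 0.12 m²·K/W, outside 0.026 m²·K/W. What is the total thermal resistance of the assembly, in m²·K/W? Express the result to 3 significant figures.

9.48 m²·K/W

0.259/0.0285 = 9.088
0.0946/1.66 = 0.05699
R_total = 0.12 + 9.088 + 0.194 + 0.05699 + 0.026 = 9.485 m²·K/W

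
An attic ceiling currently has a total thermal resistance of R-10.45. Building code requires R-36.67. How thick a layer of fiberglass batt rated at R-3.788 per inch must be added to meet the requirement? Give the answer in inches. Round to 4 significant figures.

ΔR = 36.67 − 10.45 = 26.22 ft²·°F·h/BTU
L = ΔR / (R/in) = 26.22/3.788 = 6.9219 in

6.922 in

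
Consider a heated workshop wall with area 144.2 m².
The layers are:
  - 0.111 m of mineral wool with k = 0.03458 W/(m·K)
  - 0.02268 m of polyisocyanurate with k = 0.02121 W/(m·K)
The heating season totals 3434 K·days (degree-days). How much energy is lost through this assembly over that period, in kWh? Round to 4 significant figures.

0.111/0.03458 = 3.2099
0.02268/0.02121 = 1.0693
R_total = 3.2099 + 1.0693 = 4.2793 m²·K/W
E = A × HDD × 24 / R / 1000 = 144.2 × 3434 × 24 / 4.2793 / 1000 = 2777.2 kWh

2777 kWh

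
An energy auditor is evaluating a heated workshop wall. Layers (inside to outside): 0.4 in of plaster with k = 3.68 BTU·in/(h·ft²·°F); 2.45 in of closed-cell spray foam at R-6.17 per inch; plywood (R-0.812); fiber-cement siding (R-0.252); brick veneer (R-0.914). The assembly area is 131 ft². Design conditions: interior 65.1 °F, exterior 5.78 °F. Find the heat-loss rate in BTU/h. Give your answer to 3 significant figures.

0.4/3.68 = 0.1087
2.45 × 6.17 = 15.12
R_total = 0.1087 + 15.12 + 0.812 + 0.252 + 0.914 = 17.2 ft²·°F·h/BTU
Q = A·ΔT/R = 131 × (65.1 − 5.78) / 17.2 = 451.7 BTU/h

452 BTU/h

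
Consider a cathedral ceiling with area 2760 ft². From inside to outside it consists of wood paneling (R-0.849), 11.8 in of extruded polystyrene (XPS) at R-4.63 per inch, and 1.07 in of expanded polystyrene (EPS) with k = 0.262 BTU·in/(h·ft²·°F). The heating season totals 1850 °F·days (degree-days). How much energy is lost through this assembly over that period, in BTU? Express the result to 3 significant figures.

2060000 BTU

11.8 × 4.63 = 54.63
1.07/0.262 = 4.084
R_total = 0.849 + 54.63 + 4.084 = 59.57 ft²·°F·h/BTU
E = A × HDD × 24 / R = 2760 × 1850 × 24 / 59.57 = 2057000 BTU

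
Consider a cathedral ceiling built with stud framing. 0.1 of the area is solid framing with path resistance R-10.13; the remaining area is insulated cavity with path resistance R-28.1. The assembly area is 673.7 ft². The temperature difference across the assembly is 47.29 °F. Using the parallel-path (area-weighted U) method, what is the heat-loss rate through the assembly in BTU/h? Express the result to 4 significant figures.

U_eff = 0.9/28.1 + 0.1/10.13 = 0.032028 + 0.0098717 = 0.0419
R_eff = 1/U_eff = 23.866 ft²·°F·h/BTU
Q = 673.7 × 47.29 / 23.866 = 1334.9 BTU/h

1335 BTU/h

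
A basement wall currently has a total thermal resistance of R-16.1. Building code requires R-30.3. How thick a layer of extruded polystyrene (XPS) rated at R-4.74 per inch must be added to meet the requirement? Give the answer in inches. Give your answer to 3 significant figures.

ΔR = 30.3 − 16.1 = 14.2 ft²·°F·h/BTU
L = ΔR / (R/in) = 14.2/4.74 = 2.996 in

3.00 in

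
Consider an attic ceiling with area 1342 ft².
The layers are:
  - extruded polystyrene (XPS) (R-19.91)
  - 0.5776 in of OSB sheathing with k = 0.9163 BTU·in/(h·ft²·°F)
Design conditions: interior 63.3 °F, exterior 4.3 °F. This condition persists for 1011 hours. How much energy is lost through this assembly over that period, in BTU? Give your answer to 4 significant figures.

3897000 BTU

0.5776/0.9163 = 0.63036
R_total = 19.91 + 0.63036 = 20.54 ft²·°F·h/BTU
Q = 1342 × (63.3 − 4.3) / 20.54 = 3854.8 BTU/h
E = 3854.8 × 1011 = 3897200 BTU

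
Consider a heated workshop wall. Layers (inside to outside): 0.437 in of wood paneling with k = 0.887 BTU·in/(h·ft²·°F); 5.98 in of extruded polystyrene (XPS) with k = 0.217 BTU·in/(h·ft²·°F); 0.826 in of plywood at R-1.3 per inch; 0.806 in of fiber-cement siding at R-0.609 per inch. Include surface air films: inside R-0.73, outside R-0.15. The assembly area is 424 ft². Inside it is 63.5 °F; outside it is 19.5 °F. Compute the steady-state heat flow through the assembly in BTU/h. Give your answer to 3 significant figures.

0.437/0.887 = 0.4927
5.98/0.217 = 27.56
0.826 × 1.3 = 1.074
0.806 × 0.609 = 0.4909
R_total = 0.73 + 0.4927 + 27.56 + 1.074 + 0.4909 + 0.15 = 30.49 ft²·°F·h/BTU
Q = A·ΔT/R = 424 × (63.5 − 19.5) / 30.49 = 611.8 BTU/h

612 BTU/h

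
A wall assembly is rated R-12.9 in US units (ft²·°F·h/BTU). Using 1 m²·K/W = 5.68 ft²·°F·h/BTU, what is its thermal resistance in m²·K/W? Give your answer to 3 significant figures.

R_SI = 12.9/5.68 = 2.271

2.27 m²·K/W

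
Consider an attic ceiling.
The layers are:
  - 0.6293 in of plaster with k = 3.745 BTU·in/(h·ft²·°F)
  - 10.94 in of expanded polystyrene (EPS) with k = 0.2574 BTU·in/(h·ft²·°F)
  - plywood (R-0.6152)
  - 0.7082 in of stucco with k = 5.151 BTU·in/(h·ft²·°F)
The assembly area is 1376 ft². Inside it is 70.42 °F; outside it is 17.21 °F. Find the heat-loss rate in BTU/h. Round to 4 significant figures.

1686 BTU/h

0.6293/3.745 = 0.16804
10.94/0.2574 = 42.502
0.7082/5.151 = 0.13749
R_total = 0.16804 + 42.502 + 0.6152 + 0.13749 = 43.423 ft²·°F·h/BTU
Q = A·ΔT/R = 1376 × (70.42 − 17.21) / 43.423 = 1686.1 BTU/h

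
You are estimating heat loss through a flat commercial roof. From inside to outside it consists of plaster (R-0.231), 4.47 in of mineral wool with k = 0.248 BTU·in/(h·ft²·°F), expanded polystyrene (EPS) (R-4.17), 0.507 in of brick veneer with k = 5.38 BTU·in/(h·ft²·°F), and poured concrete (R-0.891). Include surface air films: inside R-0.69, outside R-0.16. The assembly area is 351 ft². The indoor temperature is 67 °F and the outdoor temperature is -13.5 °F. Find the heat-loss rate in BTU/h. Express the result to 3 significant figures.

4.47/0.248 = 18.02
0.507/5.38 = 0.09424
R_total = 0.69 + 0.231 + 18.02 + 4.17 + 0.09424 + 0.891 + 0.16 = 24.26 ft²·°F·h/BTU
Q = A·ΔT/R = 351 × (67 − (-13.5)) / 24.26 = 1165 BTU/h

1160 BTU/h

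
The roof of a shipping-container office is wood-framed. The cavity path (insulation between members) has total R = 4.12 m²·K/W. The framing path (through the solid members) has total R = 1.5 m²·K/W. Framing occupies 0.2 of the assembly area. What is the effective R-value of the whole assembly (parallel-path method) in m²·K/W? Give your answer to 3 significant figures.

U_eff = 0.8/4.12 + 0.2/1.5 = 0.1942 + 0.1333 = 0.3275
R_eff = 1/U_eff = 3.053 m²·K/W

3.05 m²·K/W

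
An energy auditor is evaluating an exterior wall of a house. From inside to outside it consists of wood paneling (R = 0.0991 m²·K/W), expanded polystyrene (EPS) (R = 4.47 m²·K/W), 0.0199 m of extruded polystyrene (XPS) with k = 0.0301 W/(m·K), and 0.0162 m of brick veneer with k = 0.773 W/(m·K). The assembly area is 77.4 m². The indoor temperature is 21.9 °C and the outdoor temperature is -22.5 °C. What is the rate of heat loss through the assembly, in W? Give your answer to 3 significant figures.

0.0199/0.0301 = 0.6611
0.0162/0.773 = 0.02096
R_total = 0.0991 + 4.47 + 0.6611 + 0.02096 = 5.251 m²·K/W
Q = A·ΔT/R = 77.4 × (21.9 − (-22.5)) / 5.251 = 654.4 W

654 W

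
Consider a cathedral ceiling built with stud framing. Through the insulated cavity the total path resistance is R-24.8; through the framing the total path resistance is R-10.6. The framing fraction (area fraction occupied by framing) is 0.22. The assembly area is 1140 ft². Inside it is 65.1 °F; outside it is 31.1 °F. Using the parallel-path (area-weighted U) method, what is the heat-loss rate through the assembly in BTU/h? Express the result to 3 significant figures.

U_eff = 0.78/24.8 + 0.22/10.6 = 0.03145 + 0.02075 = 0.05221
R_eff = 1/U_eff = 19.15 ft²·°F·h/BTU
Q = 1140 × (65.1 − 31.1) / 19.15 = 2024 BTU/h

2020 BTU/h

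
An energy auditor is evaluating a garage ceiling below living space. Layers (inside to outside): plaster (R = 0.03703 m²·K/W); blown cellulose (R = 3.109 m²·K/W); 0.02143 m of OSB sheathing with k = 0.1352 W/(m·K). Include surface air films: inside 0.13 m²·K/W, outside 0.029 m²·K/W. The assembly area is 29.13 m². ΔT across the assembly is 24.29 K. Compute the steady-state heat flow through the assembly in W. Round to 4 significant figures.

204.3 W

0.02143/0.1352 = 0.15851
R_total = 0.13 + 0.03703 + 3.109 + 0.15851 + 0.029 = 3.4635 m²·K/W
Q = A·ΔT/R = 29.13 × 24.29 / 3.4635 = 204.29 W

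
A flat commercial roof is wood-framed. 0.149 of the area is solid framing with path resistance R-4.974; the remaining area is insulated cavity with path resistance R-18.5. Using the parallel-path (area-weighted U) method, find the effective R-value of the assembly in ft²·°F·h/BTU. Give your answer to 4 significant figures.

13.17 ft²·°F·h/BTU

U_eff = 0.851/18.5 + 0.149/4.974 = 0.046 + 0.029956 = 0.075956
R_eff = 1/U_eff = 13.166 ft²·°F·h/BTU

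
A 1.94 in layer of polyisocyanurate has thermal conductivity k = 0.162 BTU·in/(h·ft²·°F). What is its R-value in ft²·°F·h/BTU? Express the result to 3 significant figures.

R = L/k = 1.94/0.162 = 11.98 ft²·°F·h/BTU

12.0 ft²·°F·h/BTU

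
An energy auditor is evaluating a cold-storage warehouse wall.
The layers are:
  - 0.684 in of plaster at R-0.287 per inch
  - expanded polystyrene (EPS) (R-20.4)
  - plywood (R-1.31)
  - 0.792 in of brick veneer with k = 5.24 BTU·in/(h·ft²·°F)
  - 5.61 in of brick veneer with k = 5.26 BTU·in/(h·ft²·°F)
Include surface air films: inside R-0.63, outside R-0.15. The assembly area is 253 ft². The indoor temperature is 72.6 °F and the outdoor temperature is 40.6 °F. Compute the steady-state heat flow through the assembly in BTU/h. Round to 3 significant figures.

339 BTU/h

0.684 × 0.287 = 0.1963
0.792/5.24 = 0.1511
5.61/5.26 = 1.067
R_total = 0.63 + 0.1963 + 20.4 + 1.31 + 0.1511 + 1.067 + 0.15 = 23.9 ft²·°F·h/BTU
Q = A·ΔT/R = 253 × (72.6 − 40.6) / 23.9 = 338.7 BTU/h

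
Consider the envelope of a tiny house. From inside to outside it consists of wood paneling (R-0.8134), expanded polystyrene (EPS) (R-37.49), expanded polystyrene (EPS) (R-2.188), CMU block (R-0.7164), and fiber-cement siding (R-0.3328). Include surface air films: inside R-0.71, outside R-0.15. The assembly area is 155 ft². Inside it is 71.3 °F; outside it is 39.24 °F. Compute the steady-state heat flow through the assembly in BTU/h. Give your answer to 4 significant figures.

117.2 BTU/h

R_total = 0.71 + 0.8134 + 37.49 + 2.188 + 0.7164 + 0.3328 + 0.15 = 42.401 ft²·°F·h/BTU
Q = A·ΔT/R = 155 × (71.3 − 39.24) / 42.401 = 117.2 BTU/h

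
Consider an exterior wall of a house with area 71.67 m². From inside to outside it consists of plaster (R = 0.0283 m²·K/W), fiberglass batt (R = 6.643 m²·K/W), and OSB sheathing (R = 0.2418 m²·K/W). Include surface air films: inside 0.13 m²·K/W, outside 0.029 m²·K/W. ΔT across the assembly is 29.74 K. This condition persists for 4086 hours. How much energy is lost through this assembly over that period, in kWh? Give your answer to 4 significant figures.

R_total = 0.13 + 0.0283 + 6.643 + 0.2418 + 0.029 = 7.0721 m²·K/W
Q = 71.67 × 29.74 / 7.0721 = 301.39 W
E = 301.39 W × 4086 h / 1000 = 1231.5 kWh

1231 kWh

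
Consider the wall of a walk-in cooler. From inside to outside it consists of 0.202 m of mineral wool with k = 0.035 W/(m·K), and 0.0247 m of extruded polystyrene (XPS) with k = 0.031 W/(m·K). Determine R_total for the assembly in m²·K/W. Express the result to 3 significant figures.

0.202/0.035 = 5.771
0.0247/0.031 = 0.7968
R_total = 5.771 + 0.7968 = 6.568 m²·K/W

6.57 m²·K/W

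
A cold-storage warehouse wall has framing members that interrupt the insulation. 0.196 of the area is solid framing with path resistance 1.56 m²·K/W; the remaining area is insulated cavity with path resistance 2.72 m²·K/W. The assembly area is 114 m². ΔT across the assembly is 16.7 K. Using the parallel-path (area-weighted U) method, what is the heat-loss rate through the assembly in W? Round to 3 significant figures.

802 W

U_eff = 0.804/2.72 + 0.196/1.56 = 0.2956 + 0.1256 = 0.4212
R_eff = 1/U_eff = 2.374 m²·K/W
Q = 114 × 16.7 / 2.374 = 801.9 W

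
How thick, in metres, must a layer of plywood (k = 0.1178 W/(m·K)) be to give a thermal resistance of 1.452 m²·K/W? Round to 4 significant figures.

0.1710 m

L = R·k = 1.452 × 0.1178 = 0.17105 m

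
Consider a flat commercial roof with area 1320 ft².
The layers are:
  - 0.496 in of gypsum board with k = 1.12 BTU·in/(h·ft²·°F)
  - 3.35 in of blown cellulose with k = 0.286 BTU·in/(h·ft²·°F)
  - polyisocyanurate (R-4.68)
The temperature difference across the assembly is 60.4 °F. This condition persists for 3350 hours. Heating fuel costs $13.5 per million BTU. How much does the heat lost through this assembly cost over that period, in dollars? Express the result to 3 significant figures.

0.496/1.12 = 0.4429
3.35/0.286 = 11.71
R_total = 0.4429 + 11.71 + 4.68 = 16.84 ft²·°F·h/BTU
Q = 1320 × 60.4 / 16.84 = 4736 BTU/h
E = 4736 × 3350 = 15860000 BTU
Cost = 15860000/10⁶ × 13.5 = $214.2

214 dollars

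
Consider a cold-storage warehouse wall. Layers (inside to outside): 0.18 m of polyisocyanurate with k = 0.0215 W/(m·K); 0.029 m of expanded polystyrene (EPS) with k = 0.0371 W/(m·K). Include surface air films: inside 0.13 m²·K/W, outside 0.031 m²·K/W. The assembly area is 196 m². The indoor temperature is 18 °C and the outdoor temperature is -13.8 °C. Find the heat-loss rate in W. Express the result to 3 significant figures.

0.18/0.0215 = 8.372
0.029/0.0371 = 0.7817
R_total = 0.13 + 8.372 + 0.7817 + 0.031 = 9.315 m²·K/W
Q = A·ΔT/R = 196 × (18 − (-13.8)) / 9.315 = 669.1 W

669 W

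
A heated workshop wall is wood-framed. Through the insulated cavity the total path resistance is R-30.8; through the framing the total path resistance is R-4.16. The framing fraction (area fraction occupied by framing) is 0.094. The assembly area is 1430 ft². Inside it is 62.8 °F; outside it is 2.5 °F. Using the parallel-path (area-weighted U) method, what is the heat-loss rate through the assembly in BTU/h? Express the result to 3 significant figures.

U_eff = 0.906/30.8 + 0.094/4.16 = 0.02942 + 0.0226 = 0.05201
R_eff = 1/U_eff = 19.23 ft²·°F·h/BTU
Q = 1430 × (62.8 − 2.5) / 19.23 = 4485 BTU/h

4480 BTU/h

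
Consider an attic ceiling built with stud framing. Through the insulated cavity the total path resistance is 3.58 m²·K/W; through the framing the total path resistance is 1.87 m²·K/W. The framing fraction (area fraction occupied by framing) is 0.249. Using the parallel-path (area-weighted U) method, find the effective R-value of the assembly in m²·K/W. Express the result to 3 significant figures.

2.92 m²·K/W

U_eff = 0.751/3.58 + 0.249/1.87 = 0.2098 + 0.1332 = 0.3429
R_eff = 1/U_eff = 2.916 m²·K/W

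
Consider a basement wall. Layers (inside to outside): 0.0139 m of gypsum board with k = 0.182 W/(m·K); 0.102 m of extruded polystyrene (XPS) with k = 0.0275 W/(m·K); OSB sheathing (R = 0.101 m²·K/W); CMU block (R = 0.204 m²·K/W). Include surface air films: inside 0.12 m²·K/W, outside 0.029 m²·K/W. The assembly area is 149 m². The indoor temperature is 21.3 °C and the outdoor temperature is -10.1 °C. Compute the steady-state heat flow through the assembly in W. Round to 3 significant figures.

1100 W

0.0139/0.182 = 0.07637
0.102/0.0275 = 3.709
R_total = 0.12 + 0.07637 + 3.709 + 0.101 + 0.204 + 0.029 = 4.239 m²·K/W
Q = A·ΔT/R = 149 × (21.3 − (-10.1)) / 4.239 = 1104 W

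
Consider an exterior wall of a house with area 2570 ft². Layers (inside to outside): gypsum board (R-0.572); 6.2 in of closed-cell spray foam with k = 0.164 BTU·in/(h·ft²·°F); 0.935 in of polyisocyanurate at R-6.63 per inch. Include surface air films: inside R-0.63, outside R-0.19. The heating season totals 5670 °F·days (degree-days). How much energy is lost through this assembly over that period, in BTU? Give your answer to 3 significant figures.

7700000 BTU

6.2/0.164 = 37.8
0.935 × 6.63 = 6.199
R_total = 0.63 + 0.572 + 37.8 + 6.199 + 0.19 = 45.4 ft²·°F·h/BTU
E = A × HDD × 24 / R = 2570 × 5670 × 24 / 45.4 = 7704000 BTU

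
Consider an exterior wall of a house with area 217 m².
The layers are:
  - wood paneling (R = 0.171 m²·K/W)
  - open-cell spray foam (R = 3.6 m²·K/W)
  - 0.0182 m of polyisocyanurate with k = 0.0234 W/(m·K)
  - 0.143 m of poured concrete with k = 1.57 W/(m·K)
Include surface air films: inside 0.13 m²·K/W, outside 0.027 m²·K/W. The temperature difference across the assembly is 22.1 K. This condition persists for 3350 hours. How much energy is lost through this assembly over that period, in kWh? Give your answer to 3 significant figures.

0.0182/0.0234 = 0.7778
0.143/1.57 = 0.09108
R_total = 0.13 + 0.171 + 3.6 + 0.7778 + 0.09108 + 0.027 = 4.797 m²·K/W
Q = 217 × 22.1 / 4.797 = 999.8 W
E = 999.8 W × 3350 h / 1000 = 3349 kWh

3350 kWh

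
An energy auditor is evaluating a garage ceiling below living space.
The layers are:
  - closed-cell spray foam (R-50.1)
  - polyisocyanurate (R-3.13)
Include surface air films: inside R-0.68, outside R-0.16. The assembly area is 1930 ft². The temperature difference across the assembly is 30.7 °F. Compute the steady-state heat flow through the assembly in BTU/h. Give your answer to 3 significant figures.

1100 BTU/h

R_total = 0.68 + 50.1 + 3.13 + 0.16 = 54.07 ft²·°F·h/BTU
Q = A·ΔT/R = 1930 × 30.7 / 54.07 = 1096 BTU/h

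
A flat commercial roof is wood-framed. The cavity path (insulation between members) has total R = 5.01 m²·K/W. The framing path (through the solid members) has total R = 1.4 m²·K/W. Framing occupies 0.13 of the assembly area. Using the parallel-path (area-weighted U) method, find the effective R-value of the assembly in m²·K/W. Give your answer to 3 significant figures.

3.75 m²·K/W

U_eff = 0.87/5.01 + 0.13/1.4 = 0.1737 + 0.09286 = 0.2665
R_eff = 1/U_eff = 3.752 m²·K/W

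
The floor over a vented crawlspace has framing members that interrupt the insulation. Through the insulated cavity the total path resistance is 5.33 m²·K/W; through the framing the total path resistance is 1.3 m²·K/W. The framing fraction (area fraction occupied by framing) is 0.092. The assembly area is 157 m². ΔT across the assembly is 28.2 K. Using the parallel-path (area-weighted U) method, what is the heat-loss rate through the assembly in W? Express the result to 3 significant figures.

1070 W

U_eff = 0.908/5.33 + 0.092/1.3 = 0.1704 + 0.07077 = 0.2411
R_eff = 1/U_eff = 4.147 m²·K/W
Q = 157 × 28.2 / 4.147 = 1068 W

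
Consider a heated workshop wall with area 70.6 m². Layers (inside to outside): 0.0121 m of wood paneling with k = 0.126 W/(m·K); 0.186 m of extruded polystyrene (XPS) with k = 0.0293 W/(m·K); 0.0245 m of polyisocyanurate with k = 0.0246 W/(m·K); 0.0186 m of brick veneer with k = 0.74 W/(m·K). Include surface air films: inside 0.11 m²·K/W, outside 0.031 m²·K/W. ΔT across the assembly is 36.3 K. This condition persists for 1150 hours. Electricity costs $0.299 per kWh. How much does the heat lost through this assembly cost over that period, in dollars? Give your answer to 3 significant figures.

116 dollars

0.0121/0.126 = 0.09603
0.186/0.0293 = 6.348
0.0245/0.0246 = 0.9959
0.0186/0.74 = 0.02514
R_total = 0.11 + 0.09603 + 6.348 + 0.9959 + 0.02514 + 0.031 = 7.606 m²·K/W
Q = 70.6 × 36.3 / 7.606 = 336.9 W
E = 336.9 W × 1150 h / 1000 = 387.5 kWh
Cost = 387.5 × 0.299 = $115.9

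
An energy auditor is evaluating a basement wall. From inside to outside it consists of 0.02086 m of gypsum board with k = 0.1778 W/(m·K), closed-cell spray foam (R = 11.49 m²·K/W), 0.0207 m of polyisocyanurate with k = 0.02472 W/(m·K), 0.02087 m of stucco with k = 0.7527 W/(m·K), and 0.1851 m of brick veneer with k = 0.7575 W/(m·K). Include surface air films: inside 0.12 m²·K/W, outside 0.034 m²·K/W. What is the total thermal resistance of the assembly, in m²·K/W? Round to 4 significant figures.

12.87 m²·K/W

0.02086/0.1778 = 0.11732
0.0207/0.02472 = 0.83738
0.02087/0.7527 = 0.027727
0.1851/0.7575 = 0.24436
R_total = 0.12 + 0.11732 + 11.49 + 0.83738 + 0.027727 + 0.24436 + 0.034 = 12.871 m²·K/W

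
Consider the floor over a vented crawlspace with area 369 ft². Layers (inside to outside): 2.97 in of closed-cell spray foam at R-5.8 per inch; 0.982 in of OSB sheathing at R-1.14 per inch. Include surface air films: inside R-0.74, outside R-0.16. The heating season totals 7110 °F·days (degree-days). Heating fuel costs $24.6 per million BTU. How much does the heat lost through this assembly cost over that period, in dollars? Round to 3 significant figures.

80.5 dollars

2.97 × 5.8 = 17.23
0.982 × 1.14 = 1.119
R_total = 0.74 + 17.23 + 1.119 + 0.16 = 19.25 ft²·°F·h/BTU
E = A × HDD × 24 / R = 369 × 7110 × 24 / 19.25 = 3272000 BTU
Cost = 3272000/10⁶ × 24.6 = $80.48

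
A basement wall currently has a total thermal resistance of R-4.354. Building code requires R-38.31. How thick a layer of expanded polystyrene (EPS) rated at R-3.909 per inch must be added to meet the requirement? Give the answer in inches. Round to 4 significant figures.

8.687 in

ΔR = 38.31 − 4.354 = 33.956 ft²·°F·h/BTU
L = ΔR / (R/in) = 33.956/3.909 = 8.6866 in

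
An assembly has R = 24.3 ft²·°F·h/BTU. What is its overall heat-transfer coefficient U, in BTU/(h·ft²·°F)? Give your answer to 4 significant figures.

U = 1/R = 1/24.3 = 0.041152

0.04115 BTU/(h·ft²·°F)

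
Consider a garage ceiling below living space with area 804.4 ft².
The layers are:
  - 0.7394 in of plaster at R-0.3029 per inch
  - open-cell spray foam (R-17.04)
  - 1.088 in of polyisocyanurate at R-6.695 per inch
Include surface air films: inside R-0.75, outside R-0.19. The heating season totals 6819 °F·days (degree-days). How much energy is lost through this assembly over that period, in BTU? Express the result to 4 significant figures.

0.7394 × 0.3029 = 0.22396
1.088 × 6.695 = 7.2842
R_total = 0.75 + 0.22396 + 17.04 + 7.2842 + 0.19 = 25.488 ft²·°F·h/BTU
E = A × HDD × 24 / R = 804.4 × 6819 × 24 / 25.488 = 5164900 BTU

5165000 BTU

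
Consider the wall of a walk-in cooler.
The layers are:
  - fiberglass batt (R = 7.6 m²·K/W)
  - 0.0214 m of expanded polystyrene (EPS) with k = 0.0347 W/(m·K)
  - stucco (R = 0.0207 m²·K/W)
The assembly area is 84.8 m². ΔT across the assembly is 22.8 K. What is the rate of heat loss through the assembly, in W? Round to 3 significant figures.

0.0214/0.0347 = 0.6167
R_total = 7.6 + 0.6167 + 0.0207 = 8.237 m²·K/W
Q = A·ΔT/R = 84.8 × 22.8 / 8.237 = 234.7 W

235 W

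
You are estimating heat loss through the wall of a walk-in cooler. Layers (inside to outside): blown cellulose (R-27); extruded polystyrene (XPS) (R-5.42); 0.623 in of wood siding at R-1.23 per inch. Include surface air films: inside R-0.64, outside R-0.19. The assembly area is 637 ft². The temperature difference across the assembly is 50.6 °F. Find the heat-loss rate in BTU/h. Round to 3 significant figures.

948 BTU/h

0.623 × 1.23 = 0.7663
R_total = 0.64 + 27 + 5.42 + 0.7663 + 0.19 = 34.02 ft²·°F·h/BTU
Q = A·ΔT/R = 637 × 50.6 / 34.02 = 947.6 BTU/h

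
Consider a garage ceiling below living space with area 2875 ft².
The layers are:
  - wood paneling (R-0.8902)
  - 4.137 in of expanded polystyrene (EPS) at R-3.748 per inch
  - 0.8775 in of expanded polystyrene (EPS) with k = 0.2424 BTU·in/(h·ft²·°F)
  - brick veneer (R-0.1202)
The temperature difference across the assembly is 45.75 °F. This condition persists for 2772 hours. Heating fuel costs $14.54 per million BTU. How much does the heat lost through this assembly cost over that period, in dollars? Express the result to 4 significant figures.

263.3 dollars

4.137 × 3.748 = 15.505
0.8775/0.2424 = 3.62
R_total = 0.8902 + 15.505 + 3.62 + 0.1202 = 20.136 ft²·°F·h/BTU
Q = 2875 × 45.75 / 20.136 = 6532.2 BTU/h
E = 6532.2 × 2772 = 18107000 BTU
Cost = 18107000/10⁶ × 14.54 = $263.28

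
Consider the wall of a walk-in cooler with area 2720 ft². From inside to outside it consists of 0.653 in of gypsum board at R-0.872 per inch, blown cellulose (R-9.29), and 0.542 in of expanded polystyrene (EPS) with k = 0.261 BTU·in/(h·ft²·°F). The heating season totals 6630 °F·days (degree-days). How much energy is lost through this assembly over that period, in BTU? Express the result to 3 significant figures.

0.653 × 0.872 = 0.5694
0.542/0.261 = 2.077
R_total = 0.5694 + 9.29 + 2.077 = 11.94 ft²·°F·h/BTU
E = A × HDD × 24 / R = 2720 × 6630 × 24 / 11.94 = 36260000 BTU

36300000 BTU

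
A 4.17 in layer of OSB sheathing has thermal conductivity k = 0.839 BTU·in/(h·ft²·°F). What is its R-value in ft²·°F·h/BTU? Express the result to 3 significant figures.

4.97 ft²·°F·h/BTU

R = L/k = 4.17/0.839 = 4.97 ft²·°F·h/BTU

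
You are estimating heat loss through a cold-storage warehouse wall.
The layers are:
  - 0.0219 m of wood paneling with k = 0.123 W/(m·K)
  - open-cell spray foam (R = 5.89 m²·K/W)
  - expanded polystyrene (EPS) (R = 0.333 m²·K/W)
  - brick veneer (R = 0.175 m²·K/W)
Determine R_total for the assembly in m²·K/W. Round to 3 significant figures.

0.0219/0.123 = 0.178
R_total = 0.178 + 5.89 + 0.333 + 0.175 = 6.576 m²·K/W

6.58 m²·K/W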